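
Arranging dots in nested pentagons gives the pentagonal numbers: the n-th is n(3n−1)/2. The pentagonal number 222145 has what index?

385

Set n(3n−1)/2 = 222145, giving 3n² − n − 444290 = 0.
The discriminant is 1 + 24·222145 = 5331481, and √5331481 = 2309.
So n = (1 + 2309) / 6 = 2310/6 = 385.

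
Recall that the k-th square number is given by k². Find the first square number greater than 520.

Solve n² > 520 for integer n.
The largest n with value ≤ 520 is 22 (since 484 ≤ 520 < 529), so the first above is n = 23, value 529.

529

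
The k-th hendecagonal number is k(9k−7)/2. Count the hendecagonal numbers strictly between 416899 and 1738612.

317

The n-th hendecagonal number is n(9n−7)/2.
Smallest index with value > 416899: n = 305 (giving 417545).
Largest index with value < 1738612: n = 621 (giving 1733211).
Indices 305 through 621: 317 terms.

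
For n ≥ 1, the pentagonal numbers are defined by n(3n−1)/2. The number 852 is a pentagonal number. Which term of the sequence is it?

Set n(3n−1)/2 = 852, giving 3n² − n − 1704 = 0.
The discriminant is 1 + 24·852 = 20449, and √20449 = 143.
So n = (1 + 143) / 6 = 144/6 = 24.

24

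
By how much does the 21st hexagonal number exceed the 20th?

Consecutive hexagonal numbers differ by 4n − 3: here 4·21 − 3 = 81.

81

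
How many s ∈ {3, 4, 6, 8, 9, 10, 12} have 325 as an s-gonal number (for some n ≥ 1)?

s = 3: P(3, 25) = 325. ✓
s = 4: P(4, 18) = 324 and P(4, 19) = 361; 325 is not s-gonal.
s = 6: P(6, 13) = 325. ✓
s = 8: P(8, 10) = 280 and P(8, 11) = 341; 325 is not s-gonal.
s = 9: P(9, 10) = 325. ✓
s = 10: P(10, 9) = 297 and P(10, 10) = 370; 325 is not s-gonal.
s = 12: P(12, 8) = 288 and P(12, 9) = 369; 325 is not s-gonal.
Hits: s ∈ {3, 6, 9} → 3.

3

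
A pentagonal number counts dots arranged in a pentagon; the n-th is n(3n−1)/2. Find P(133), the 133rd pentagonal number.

The 133rd pentagonal number is n(3n−1)/2 with n = 133.
133·(3·133 − 1)/2 = 133·398/2 = 133·199 = 26467.

26467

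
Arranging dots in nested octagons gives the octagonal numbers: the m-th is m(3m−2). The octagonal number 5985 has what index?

Set n(3n−2) = 5985, giving 3n² − 2n − 5985 = 0.
The discriminant is 4 + 12·5985 = 71824, and √71824 = 268.
So n = (2 + 268) / 6 = 270/6 = 45.

45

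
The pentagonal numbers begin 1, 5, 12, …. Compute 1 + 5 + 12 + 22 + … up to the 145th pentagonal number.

Σ i(3i−1)/2 = (3Σi² − Σi) / 2 over i = 1..145.
Σi = 10585 and Σi² = 1026745.
(3·1026745 − 1·10585) / 2 = 3069650/2 = 1534825.

1534825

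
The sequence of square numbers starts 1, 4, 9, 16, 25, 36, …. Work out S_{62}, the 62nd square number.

62² = 3844.

3844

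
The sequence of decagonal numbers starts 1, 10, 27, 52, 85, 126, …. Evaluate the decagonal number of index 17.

1105

The 17th decagonal number is n(4n−3) with n = 17.
17·(4·17 − 3) = 17·65 = 1105.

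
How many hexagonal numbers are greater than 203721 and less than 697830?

271

The n-th hexagonal number is n(2n−1).
Smallest index with value > 203721: n = 320 (giving 204480).
Largest index with value < 697830: n = 590 (giving 695610).
Indices 320 through 590: 271 terms.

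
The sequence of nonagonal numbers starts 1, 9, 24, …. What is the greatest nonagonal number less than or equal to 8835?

Solve n(7n−5)/2 ≤ 8835 for integer n.
n = 50 gives 8625 ≤ 8835, while n = 51 gives 8976 > 8835; so the answer is 8625.

8625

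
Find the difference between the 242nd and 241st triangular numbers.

Consecutive triangular numbers differ by n: T_{242} − T_{241} = 242.

242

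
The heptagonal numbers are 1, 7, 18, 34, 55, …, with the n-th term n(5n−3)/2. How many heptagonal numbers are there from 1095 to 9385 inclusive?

The n-th heptagonal number is n(5n−3)/2.
Smallest index with value ≥ 1095: n = 22 (giving 1177).
Largest index with value ≤ 9385: n = 61 (giving 9211).
Indices 22 through 61: 40 terms.

40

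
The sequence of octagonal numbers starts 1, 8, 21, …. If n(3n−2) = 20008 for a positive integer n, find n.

Set n(3n−2) = 20008, giving 3n² − 2n − 20008 = 0.
So n = (2 + 490) / 6 = 492/6 = 82.

82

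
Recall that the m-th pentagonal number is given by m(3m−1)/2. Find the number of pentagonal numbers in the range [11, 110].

The n-th pentagonal number is n(3n−1)/2.
Smallest index with value ≥ 11: n = 3 (giving 12).
Largest index with value ≤ 110: n = 8 (giving 92).
Indices 3 through 8: 6 terms.

6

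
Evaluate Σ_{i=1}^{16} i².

1496

Σ_{i=1}^{16} i² = 16·17·33/6 = 1496.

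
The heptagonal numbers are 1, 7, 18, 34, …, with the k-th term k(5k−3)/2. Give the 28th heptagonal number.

28·(5·28 − 3)/2 = 28·137/2 = 1918.

1918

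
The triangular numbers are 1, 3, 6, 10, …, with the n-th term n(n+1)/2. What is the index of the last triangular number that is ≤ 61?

Solve n(n+1)/2 ≤ 61 for integer n.
n = 10 gives 55 ≤ 61, while n = 11 gives 66 > 61; so the answer is index 10.

10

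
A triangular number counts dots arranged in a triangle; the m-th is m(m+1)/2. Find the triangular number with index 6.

21

6·7/2 = 42/2 = 21.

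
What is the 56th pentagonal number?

4676

56·(3·56 − 1)/2 = 56·167/2 = 4676.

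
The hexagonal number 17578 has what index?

Set n(2n−1) = 17578, giving 2n² − n − 17578 = 0.
The discriminant is 1 + 8·17578 = 140625, and √140625 = 375.
So n = (1 + 375) / 4 = 376/4 = 94.

94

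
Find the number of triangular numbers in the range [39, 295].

The n-th triangular number is n(n+1)/2.
Smallest index with value ≥ 39: n = 9 (giving 45).
Largest index with value ≤ 295: n = 23 (giving 276).
Indices 9 through 23: 15 terms.

15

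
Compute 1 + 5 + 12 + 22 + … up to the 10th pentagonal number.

Σ i(3i−1)/2 = (3Σi² − Σi) / 2 over i = 1..10.
Σi = 55 and Σi² = 385.
(3·385 − 1·55) / 2 = 1100/2 = 550.

550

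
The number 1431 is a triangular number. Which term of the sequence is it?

53

Set n(n+1)/2 = 1431, giving n² + n − 2862 = 0.
So n = (-1 + 107) / 2 = 106/2 = 53.
Check: 53·54/2 = 1431. ✓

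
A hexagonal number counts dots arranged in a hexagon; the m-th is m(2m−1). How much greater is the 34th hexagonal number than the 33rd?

133

Consecutive hexagonal numbers differ by 4n − 3: here 4·34 − 3 = 133.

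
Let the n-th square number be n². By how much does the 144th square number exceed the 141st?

855

144² = 20736 and 141² = 19881.
Difference: 20736 − 19881 = 855.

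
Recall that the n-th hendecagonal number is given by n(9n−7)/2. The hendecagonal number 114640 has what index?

Set n(9n−7)/2 = 114640, giving 9n² − 7n − 229280 = 0.
So n = (7 + 2873) / 18 = 2880/18 = 160.

160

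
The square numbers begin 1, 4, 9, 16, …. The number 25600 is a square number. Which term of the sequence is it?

160

We need n² = 25600, so n = √25600 = 160.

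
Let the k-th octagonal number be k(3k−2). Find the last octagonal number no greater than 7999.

Solve n(3n−2) ≤ 7999 for integer n.
n = 51 gives 7701 ≤ 7999, while n = 52 gives 8008 > 7999; so the answer is 7701.

7701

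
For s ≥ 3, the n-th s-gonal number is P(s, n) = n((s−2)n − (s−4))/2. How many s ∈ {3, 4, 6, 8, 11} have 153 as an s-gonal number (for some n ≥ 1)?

2

s = 3: P(3, 17) = 153. ✓
s = 4: P(4, 12) = 144 and P(4, 13) = 169; 153 is not s-gonal.
s = 6: P(6, 9) = 153. ✓
s = 8: P(8, 7) = 133 and P(8, 8) = 176; 153 is not s-gonal.
s = 11: P(11, 6) = 141 and P(11, 7) = 196; 153 is not s-gonal.
Hits: s ∈ {3, 6} → 2.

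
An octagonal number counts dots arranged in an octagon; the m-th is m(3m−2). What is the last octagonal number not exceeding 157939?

Solve n(3n−2) ≤ 157939 for integer n.
n = 229 gives 156865 ≤ 157939, while n = 230 gives 158240 > 157939; so the answer is 156865.

156865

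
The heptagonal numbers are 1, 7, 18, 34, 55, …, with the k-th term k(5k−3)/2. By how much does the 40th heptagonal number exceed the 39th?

196

Consecutive heptagonal numbers differ by 5n − 4: here 5·40 − 4 = 196.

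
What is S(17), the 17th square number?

289

The 17th square number is n² with n = 17.
17² = 289.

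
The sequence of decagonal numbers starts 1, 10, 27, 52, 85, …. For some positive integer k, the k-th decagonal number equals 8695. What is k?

Set n(4n−3) = 8695, giving 4n² − 3n − 8695 = 0.
The discriminant is 9 + 16·8695 = 139129, and √139129 = 373.
So n = (3 + 373) / 8 = 376/8 = 47.
Check: 47·(4·47 − 3) = 8695. ✓

47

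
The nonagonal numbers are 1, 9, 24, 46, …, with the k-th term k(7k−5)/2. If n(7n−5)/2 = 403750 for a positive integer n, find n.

340

Set n(7n−5)/2 = 403750, giving 7n² − 5n − 807500 = 0.
So n = (5 + 4755) / 14 = 4760/14 = 340.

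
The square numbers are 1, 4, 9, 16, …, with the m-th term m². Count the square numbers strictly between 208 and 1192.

The n-th square number is n².
Smallest index with value > 208: n = 15 (giving 225).
Largest index with value < 1192: n = 34 (giving 1156).
Indices 15 through 34: 20 terms.

20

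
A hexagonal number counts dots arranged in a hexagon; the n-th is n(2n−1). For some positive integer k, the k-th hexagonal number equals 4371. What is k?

47

Set n(2n−1) = 4371, giving 2n² − n − 4371 = 0.
The discriminant is 1 + 8·4371 = 34969, and √34969 = 187.
So n = (1 + 187) / 4 = 188/4 = 47.
Check: 47·(2·47 − 1) = 4371. ✓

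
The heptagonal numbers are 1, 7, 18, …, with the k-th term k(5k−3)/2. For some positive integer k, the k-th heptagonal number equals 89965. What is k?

190

Set n(5n−3)/2 = 89965, giving 5n² − 3n − 179930 = 0.
The discriminant is 9 + 40·89965 = 3598609, and √3598609 = 1897.
So n = (3 + 1897) / 10 = 1900/10 = 190.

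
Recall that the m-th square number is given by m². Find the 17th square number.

289

17² = 289.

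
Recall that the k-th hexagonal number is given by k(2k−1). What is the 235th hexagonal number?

The 235th hexagonal number is n(2n−1) with n = 235.
235·(2·235 − 1) = 235·469 = 110215.

110215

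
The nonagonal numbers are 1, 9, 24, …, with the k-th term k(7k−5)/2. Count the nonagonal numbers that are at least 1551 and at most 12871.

The n-th nonagonal number is n(7n−5)/2.
Smallest index with value ≥ 1551: n = 22 (giving 1639).
Largest index with value ≤ 12871: n = 61 (giving 12871).
Indices 22 through 61: 40 terms.

40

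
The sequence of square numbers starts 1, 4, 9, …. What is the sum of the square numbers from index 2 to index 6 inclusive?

Σ_{i=2}^{6} i² = 91 − 1 = 90.

90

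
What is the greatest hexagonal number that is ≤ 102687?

101926

Solve n(2n−1) ≤ 102687 for integer n.
n = 226 gives 101926 ≤ 102687, while n = 227 gives 102831 > 102687; so the answer is 101926.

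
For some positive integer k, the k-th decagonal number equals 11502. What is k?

54

Set n(4n−3) = 11502, giving 4n² − 3n − 11502 = 0.
So n = (3 + 429) / 8 = 432/8 = 54.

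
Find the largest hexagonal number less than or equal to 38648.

38503

Solve n(2n−1) ≤ 38648 for integer n.
n = 139 gives 38503 ≤ 38648, while n = 140 gives 39060 > 38648; so the answer is 38503.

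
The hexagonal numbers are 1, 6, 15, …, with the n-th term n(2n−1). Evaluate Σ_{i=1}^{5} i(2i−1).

95

Σ i(2i−1) = 2Σi² − Σi over i = 1..5.
Σi = 15 and Σi² = 55.
2·55 − 1·15 = 95.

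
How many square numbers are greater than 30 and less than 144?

The n-th square number is n².
Smallest index with value > 30: n = 6 (giving 36).
Largest index with value < 144: n = 11 (giving 121).
Indices 6 through 11: 6 terms.

6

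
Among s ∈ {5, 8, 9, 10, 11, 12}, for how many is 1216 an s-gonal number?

s = 5: P(5, 28) = 1162 and P(5, 29) = 1247; 1216 is not s-gonal.
s = 8: P(8, 20) = 1160 and P(8, 21) = 1281; 1216 is not s-gonal.
s = 9: P(9, 19) = 1216. ✓
s = 10: P(10, 17) = 1105 and P(10, 18) = 1242; 1216 is not s-gonal.
s = 11: P(11, 16) = 1096 and P(11, 17) = 1241; 1216 is not s-gonal.
s = 12: P(12, 16) = 1216. ✓
Hits: s ∈ {9, 12} → 2.

2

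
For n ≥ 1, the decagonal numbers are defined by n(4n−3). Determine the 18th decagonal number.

1242

18·(4·18 − 3) = 18·69 = 1242.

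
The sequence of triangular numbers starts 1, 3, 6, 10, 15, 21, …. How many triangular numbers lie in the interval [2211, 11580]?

86

The n-th triangular number is n(n+1)/2.
Smallest index with value ≥ 2211: n = 66 (giving 2211).
Largest index with value ≤ 11580: n = 151 (giving 11476).
Indices 66 through 151: 86 terms.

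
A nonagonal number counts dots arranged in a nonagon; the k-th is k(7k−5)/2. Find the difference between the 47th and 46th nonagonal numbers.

Consecutive nonagonal numbers differ by 7n − 6: here 7·47 − 6 = 323.

323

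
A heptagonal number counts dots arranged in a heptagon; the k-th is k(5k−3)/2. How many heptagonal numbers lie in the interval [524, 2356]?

The n-th heptagonal number is n(5n−3)/2.
Smallest index with value ≥ 524: n = 15 (giving 540).
Largest index with value ≤ 2356: n = 31 (giving 2356).
Indices 15 through 31: 17 terms.

17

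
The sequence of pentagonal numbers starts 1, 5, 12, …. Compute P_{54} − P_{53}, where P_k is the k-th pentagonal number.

Consecutive pentagonal numbers differ by 3n − 2: here 3·54 − 2 = 160.

160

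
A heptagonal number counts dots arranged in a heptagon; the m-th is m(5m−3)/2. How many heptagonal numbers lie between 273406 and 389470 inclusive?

65

The n-th heptagonal number is n(5n−3)/2.
Smallest index with value ≥ 273406: n = 331 (giving 273406).
Largest index with value ≤ 389470: n = 395 (giving 389470).
Indices 331 through 395: 65 terms.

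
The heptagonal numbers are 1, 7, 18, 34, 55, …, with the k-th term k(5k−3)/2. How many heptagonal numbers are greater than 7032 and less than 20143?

37

The n-th heptagonal number is n(5n−3)/2.
Smallest index with value > 7032: n = 54 (giving 7209).
Largest index with value < 20143: n = 90 (giving 20115).
Indices 54 through 90: 37 terms.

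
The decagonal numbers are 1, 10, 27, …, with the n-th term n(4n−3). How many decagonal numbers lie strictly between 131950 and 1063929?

334

The n-th decagonal number is n(4n−3).
Smallest index with value > 131950: n = 183 (giving 133407).
Largest index with value < 1063929: n = 516 (giving 1063476).
Indices 183 through 516: 334 terms.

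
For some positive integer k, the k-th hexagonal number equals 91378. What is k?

Set n(2n−1) = 91378, giving 2n² − n − 91378 = 0.
The discriminant is 1 + 8·91378 = 731025, and √731025 = 855.
So n = (1 + 855) / 4 = 856/4 = 214.

214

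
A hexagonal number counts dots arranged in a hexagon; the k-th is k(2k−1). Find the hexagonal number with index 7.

91

7·(2·7 − 1) = 7·13 = 91.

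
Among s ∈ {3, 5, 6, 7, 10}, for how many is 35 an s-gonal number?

s = 3: P(3, 7) = 28 and P(3, 8) = 36; 35 is not s-gonal.
s = 5: P(5, 5) = 35. ✓
s = 6: P(6, 4) = 28 and P(6, 5) = 45; 35 is not s-gonal.
s = 7: P(7, 4) = 34 and P(7, 5) = 55; 35 is not s-gonal.
s = 10: P(10, 3) = 27 and P(10, 4) = 52; 35 is not s-gonal.
Hits: s ∈ {5} → 1.

1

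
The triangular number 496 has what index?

Set n(n+1)/2 = 496, giving n² + n − 992 = 0.
The discriminant is 1 + 8·496 = 3969, and √3969 = 63.
So n = (-1 + 63) / 2 = 62/2 = 31.

31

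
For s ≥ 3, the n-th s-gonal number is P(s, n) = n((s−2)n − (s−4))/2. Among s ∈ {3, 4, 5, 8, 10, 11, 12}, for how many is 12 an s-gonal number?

s = 3: P(3, 4) = 10 and P(3, 5) = 15; 12 is not s-gonal.
s = 4: P(4, 3) = 9 and P(4, 4) = 16; 12 is not s-gonal.
s = 5: P(5, 3) = 12. ✓
s = 8: P(8, 2) = 8 and P(8, 3) = 21; 12 is not s-gonal.
s = 10: P(10, 2) = 10 and P(10, 3) = 27; 12 is not s-gonal.
s = 11: P(11, 2) = 11 and P(11, 3) = 30; 12 is not s-gonal.
s = 12: P(12, 2) = 12. ✓
Hits: s ∈ {5, 12} → 2.

2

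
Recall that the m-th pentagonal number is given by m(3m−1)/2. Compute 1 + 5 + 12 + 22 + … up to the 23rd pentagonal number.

Σ i(3i−1)/2 = (3Σi² − Σi) / 2 over i = 1..23.
Σi = 276 and Σi² = 4324.
(3·4324 − 1·276) / 2 = 12696/2 = 6348.

6348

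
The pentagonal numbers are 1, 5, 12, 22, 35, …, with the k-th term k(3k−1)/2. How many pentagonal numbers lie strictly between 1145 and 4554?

The n-th pentagonal number is n(3n−1)/2.
Smallest index with value > 1145: n = 28 (giving 1162).
Largest index with value < 4554: n = 55 (giving 4510).
Indices 28 through 55: 28 terms.

28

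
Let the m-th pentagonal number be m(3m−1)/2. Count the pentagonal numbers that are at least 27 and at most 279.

9

The n-th pentagonal number is n(3n−1)/2.
Smallest index with value ≥ 27: n = 5 (giving 35).
Largest index with value ≤ 279: n = 13 (giving 247).
Indices 5 through 13: 9 terms.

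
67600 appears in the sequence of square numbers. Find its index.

260

We need n² = 67600, so n = √67600 = 260.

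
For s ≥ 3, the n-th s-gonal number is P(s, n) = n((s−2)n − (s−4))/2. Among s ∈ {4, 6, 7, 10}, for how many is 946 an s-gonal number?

s = 4: P(4, 30) = 900 and P(4, 31) = 961; 946 is not s-gonal.
s = 6: P(6, 22) = 946. ✓
s = 7: P(7, 19) = 874 and P(7, 20) = 970; 946 is not s-gonal.
s = 10: P(10, 15) = 855 and P(10, 16) = 976; 946 is not s-gonal.
Hits: s ∈ {6} → 1.

1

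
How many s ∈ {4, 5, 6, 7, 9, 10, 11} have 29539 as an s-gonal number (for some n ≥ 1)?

s = 4: P(4, 171) = 29241 and P(4, 172) = 29584; 29539 is not s-gonal.
s = 5: P(5, 140) = 29330 and P(5, 141) = 29751; 29539 is not s-gonal.
s = 6: P(6, 121) = 29161 and P(6, 122) = 29646; 29539 is not s-gonal.
s = 7: P(7, 109) = 29539. ✓
s = 9: P(9, 92) = 29394 and P(9, 93) = 30039; 29539 is not s-gonal.
s = 10: P(10, 86) = 29326 and P(10, 87) = 30015; 29539 is not s-gonal.
s = 11: P(11, 81) = 29241 and P(11, 82) = 29971; 29539 is not s-gonal.
Hits: s ∈ {7} → 1.

1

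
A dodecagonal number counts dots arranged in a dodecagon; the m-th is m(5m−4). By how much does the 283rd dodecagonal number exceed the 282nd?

2821

Consecutive dodecagonal numbers differ by 10n − 9: here 10·283 − 9 = 2821.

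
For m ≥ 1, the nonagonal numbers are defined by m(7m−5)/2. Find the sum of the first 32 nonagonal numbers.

Σ i(7i−5)/2 = (7Σi² − 5Σi) / 2 over i = 1..32.
Σi = 528 and Σi² = 11440.
(7·11440 − 5·528) / 2 = 77440/2 = 38720.

38720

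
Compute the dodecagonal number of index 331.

The 331st dodecagonal number is n(5n−4) with n = 331.
331·(5·331 − 4) = 331·1651 = 546481.

546481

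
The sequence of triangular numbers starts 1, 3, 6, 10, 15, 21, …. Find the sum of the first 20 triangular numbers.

Σ i(i+1)/2 = (Σi² + Σi) / 2 over i = 1..20.
Σi = 210 and Σi² = 2870.
(1·2870 + 1·210) / 2 = 3080/2 = 1540.

1540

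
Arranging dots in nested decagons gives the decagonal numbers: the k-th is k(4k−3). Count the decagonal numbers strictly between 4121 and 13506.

26

The n-th decagonal number is n(4n−3).
Smallest index with value > 4121: n = 33 (giving 4257).
Largest index with value < 13506: n = 58 (giving 13282).
Indices 33 through 58: 26 terms.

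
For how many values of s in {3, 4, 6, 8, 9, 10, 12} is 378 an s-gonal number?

2

s = 3: P(3, 27) = 378. ✓
s = 4: P(4, 19) = 361 and P(4, 20) = 400; 378 is not s-gonal.
s = 6: P(6, 14) = 378. ✓
s = 8: P(8, 11) = 341 and P(8, 12) = 408; 378 is not s-gonal.
s = 9: P(9, 10) = 325 and P(9, 11) = 396; 378 is not s-gonal.
s = 10: P(10, 10) = 370 and P(10, 11) = 451; 378 is not s-gonal.
s = 12: P(12, 9) = 369 and P(12, 10) = 460; 378 is not s-gonal.
Hits: s ∈ {3, 6} → 2.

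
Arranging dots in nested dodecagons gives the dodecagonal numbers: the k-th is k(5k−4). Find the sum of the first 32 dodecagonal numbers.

Σ i(5i−4) = 5Σi² − 4Σi over i = 1..32.
Σi = 528 and Σi² = 11440.
5·11440 − 4·528 = 55088.

55088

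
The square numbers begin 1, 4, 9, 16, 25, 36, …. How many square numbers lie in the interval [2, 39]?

The n-th square number is n².
Smallest index with value ≥ 2: n = 2 (giving 4).
Largest index with value ≤ 39: n = 6 (giving 36).
Indices 2 through 6: 5 terms.

5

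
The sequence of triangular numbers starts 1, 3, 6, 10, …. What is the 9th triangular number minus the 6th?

24

9·10/2 = 45 and 6·7/2 = 21.
Difference: 45 − 21 = 24.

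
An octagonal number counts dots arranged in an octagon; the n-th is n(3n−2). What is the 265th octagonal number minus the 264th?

1585

Consecutive octagonal numbers differ by 6n − 5: here 6·265 − 5 = 1585.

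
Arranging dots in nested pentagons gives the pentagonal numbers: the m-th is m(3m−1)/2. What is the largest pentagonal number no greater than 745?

Solve n(3n−1)/2 ≤ 745 for integer n.
n = 22 gives 715 ≤ 745, while n = 23 gives 782 > 745; so the answer is 715.

715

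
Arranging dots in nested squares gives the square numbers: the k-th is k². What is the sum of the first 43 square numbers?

27434

Σ_{i=1}^{43} i² = 43·44·87/6 = 27434.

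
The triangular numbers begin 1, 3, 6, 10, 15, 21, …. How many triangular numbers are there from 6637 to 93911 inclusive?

318

The n-th triangular number is n(n+1)/2.
Smallest index with value ≥ 6637: n = 115 (giving 6670).
Largest index with value ≤ 93911: n = 432 (giving 93528).
Indices 115 through 432: 318 terms.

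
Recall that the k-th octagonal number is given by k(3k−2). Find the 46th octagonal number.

The 46th octagonal number is n(3n−2) with n = 46.
46·(3·46 − 2) = 46·136 = 6256.

6256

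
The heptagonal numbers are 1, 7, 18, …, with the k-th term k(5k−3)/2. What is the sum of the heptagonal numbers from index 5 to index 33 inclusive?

30421

Σ i(5i−3)/2 = (5Σi² − 3Σi) / 2 over i = 5..33.
Σi = 561 − 10 = 551 and Σi² = 12529 − 30 = 12499.
(5·12499 − 3·551) / 2 = 60842/2 = 30421.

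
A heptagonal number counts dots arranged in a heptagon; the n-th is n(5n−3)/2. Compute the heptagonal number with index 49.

5929

The 49th heptagonal number is n(5n−3)/2 with n = 49.
49·(5·49 − 3)/2 = 49·242/2 = 49·121 = 5929.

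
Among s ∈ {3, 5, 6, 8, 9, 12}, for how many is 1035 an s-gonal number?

s = 3: P(3, 45) = 1035. ✓
s = 5: P(5, 26) = 1001 and P(5, 27) = 1080; 1035 is not s-gonal.
s = 6: P(6, 23) = 1035. ✓
s = 8: P(8, 18) = 936 and P(8, 19) = 1045; 1035 is not s-gonal.
s = 9: P(9, 17) = 969 and P(9, 18) = 1089; 1035 is not s-gonal.
s = 12: P(12, 14) = 924 and P(12, 15) = 1065; 1035 is not s-gonal.
Hits: s ∈ {3, 6} → 2.

2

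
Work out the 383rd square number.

146689

383² = 146689.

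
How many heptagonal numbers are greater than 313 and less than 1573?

The n-th heptagonal number is n(5n−3)/2.
Smallest index with value > 313: n = 12 (giving 342).
Largest index with value < 1573: n = 25 (giving 1525).
Indices 12 through 25: 14 terms.

14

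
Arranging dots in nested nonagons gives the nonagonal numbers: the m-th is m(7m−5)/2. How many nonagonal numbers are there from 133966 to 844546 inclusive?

296

The n-th nonagonal number is n(7n−5)/2.
Smallest index with value ≥ 133966: n = 196 (giving 133966).
Largest index with value ≤ 844546: n = 491 (giving 842556).
Indices 196 through 491: 296 terms.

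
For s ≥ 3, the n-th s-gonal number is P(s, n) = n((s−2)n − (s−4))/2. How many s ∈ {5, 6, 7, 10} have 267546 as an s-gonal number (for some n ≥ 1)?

s = 5: P(5, 422) = 266915 and P(5, 423) = 268182; 267546 is not s-gonal.
s = 6: P(6, 366) = 267546. ✓
s = 7: P(7, 327) = 266832 and P(7, 328) = 268468; 267546 is not s-gonal.
s = 10: P(10, 258) = 265482 and P(10, 259) = 267547; 267546 is not s-gonal.
Hits: s ∈ {6} → 1.

1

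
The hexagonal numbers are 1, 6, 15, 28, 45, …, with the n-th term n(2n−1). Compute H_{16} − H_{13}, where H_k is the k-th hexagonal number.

171

16·(2·16 − 1) = 496 and 13·(2·13 − 1) = 325.
Difference: 496 − 325 = 171.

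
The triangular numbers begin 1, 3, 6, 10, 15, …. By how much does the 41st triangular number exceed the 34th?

266

41·42/2 = 861 and 34·35/2 = 595.
Difference: 861 − 595 = 266.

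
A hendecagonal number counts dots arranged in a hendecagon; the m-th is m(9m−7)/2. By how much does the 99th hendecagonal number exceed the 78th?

16653

99·(9·99 − 7)/2 = 43758 and 78·(9·78 − 7)/2 = 27105.
Difference: 43758 − 27105 = 16653.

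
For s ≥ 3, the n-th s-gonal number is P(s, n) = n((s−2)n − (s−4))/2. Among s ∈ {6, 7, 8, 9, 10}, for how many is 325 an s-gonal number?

s = 6: P(6, 13) = 325. ✓
s = 7: P(7, 11) = 286 and P(7, 12) = 342; 325 is not s-gonal.
s = 8: P(8, 10) = 280 and P(8, 11) = 341; 325 is not s-gonal.
s = 9: P(9, 10) = 325. ✓
s = 10: P(10, 9) = 297 and P(10, 10) = 370; 325 is not s-gonal.
Hits: s ∈ {6, 9} → 2.

2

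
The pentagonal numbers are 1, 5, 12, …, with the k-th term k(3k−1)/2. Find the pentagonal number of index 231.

79926

The 231st pentagonal number is n(3n−1)/2 with n = 231.
231·(3·231 − 1)/2 = 231·692/2 = 231·346 = 79926.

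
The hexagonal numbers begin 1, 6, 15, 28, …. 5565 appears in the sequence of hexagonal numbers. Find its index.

Set n(2n−1) = 5565, giving 2n² − n − 5565 = 0.
The discriminant is 1 + 8·5565 = 44521, and √44521 = 211.
So n = (1 + 211) / 4 = 212/4 = 53.

53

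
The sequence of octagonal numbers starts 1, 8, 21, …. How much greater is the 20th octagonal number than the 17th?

20·(3·20 − 2) = 1160 and 17·(3·17 − 2) = 833.
Difference: 1160 − 833 = 327.

327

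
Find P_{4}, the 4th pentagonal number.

The 4th pentagonal number is n(3n−1)/2 with n = 4.
4·(3·4 − 1)/2 = 4·11/2 = 22.

22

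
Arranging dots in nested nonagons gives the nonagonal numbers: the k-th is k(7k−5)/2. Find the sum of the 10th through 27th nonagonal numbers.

22425

Σ i(7i−5)/2 = (7Σi² − 5Σi) / 2 over i = 10..27.
Σi = 378 − 45 = 333 and Σi² = 6930 − 285 = 6645.
(7·6645 − 5·333) / 2 = 44850/2 = 22425.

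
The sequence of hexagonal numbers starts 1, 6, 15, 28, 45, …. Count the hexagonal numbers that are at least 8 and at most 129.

6

The n-th hexagonal number is n(2n−1).
Smallest index with value ≥ 8: n = 3 (giving 15).
Largest index with value ≤ 129: n = 8 (giving 120).
Indices 3 through 8: 6 terms.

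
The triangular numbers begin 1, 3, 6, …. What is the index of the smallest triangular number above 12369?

157

Solve n(n+1)/2 > 12369 for integer n.
The largest n with value ≤ 12369 is 156 (since 12246 ≤ 12369 < 12403), so the first above is n = 157, value 12403.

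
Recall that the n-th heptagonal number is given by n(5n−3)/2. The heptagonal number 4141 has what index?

Set n(5n−3)/2 = 4141, giving 5n² − 3n − 8282 = 0.
The discriminant is 9 + 40·4141 = 165649, and √165649 = 407.
So n = (3 + 407) / 10 = 410/10 = 41.
Check: 41·(5·41 − 3)/2 = 4141. ✓

41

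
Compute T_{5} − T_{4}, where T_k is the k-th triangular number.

5

Consecutive triangular numbers differ by n: T_{5} − T_{4} = 5.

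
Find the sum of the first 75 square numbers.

Σ_{i=1}^{75} i² = 75·76·151/6 = 143450.

143450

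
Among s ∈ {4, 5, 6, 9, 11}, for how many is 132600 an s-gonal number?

1

s = 4: P(4, 364) = 132496 and P(4, 365) = 133225; 132600 is not s-gonal.
s = 5: P(5, 297) = 132165 and P(5, 298) = 133057; 132600 is not s-gonal.
s = 6: P(6, 257) = 131841 and P(6, 258) = 132870; 132600 is not s-gonal.
s = 9: P(9, 195) = 132600. ✓
s = 11: P(11, 172) = 132526 and P(11, 173) = 134075; 132600 is not s-gonal.
Hits: s ∈ {9} → 1.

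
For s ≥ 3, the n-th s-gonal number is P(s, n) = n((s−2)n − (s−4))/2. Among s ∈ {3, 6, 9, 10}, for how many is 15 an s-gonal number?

2

s = 3: P(3, 5) = 15. ✓
s = 6: P(6, 3) = 15. ✓
s = 9: P(9, 2) = 9 and P(9, 3) = 24; 15 is not s-gonal.
s = 10: P(10, 2) = 10 and P(10, 3) = 27; 15 is not s-gonal.
Hits: s ∈ {3, 6} → 2.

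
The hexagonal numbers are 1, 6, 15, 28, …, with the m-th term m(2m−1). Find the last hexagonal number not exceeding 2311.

2278

Solve n(2n−1) ≤ 2311 for integer n.
n = 34 gives 2278 ≤ 2311, while n = 35 gives 2415 > 2311; so the answer is 2278.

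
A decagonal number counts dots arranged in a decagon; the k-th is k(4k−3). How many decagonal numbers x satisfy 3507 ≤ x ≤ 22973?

The n-th decagonal number is n(4n−3).
Smallest index with value ≥ 3507: n = 30 (giving 3510).
Largest index with value ≤ 22973: n = 76 (giving 22876).
Indices 30 through 76: 47 terms.

47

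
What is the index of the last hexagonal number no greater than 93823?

Solve n(2n−1) ≤ 93823 for integer n.
n = 216 gives 93096 ≤ 93823, while n = 217 gives 93961 > 93823; so the answer is index 216.

216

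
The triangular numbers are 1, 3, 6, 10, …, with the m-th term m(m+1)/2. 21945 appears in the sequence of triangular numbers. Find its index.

Set n(n+1)/2 = 21945, giving n² + n − 43890 = 0.
The discriminant is 1 + 8·21945 = 175561, and √175561 = 419.
So n = (-1 + 419) / 2 = 418/2 = 209.
Check: 209·210/2 = 21945. ✓

209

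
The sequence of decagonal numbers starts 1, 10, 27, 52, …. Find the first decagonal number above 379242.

380997

Solve n(4n−3) > 379242 for integer n.
The largest n with value ≤ 379242 is 308 (since 378532 ≤ 379242 < 380997), so the first above is n = 309, value 380997.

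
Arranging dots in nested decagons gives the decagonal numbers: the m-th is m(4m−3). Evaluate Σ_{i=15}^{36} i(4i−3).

Σ i(4i−3) = 4Σi² − 3Σi over i = 15..36.
Σi = 666 − 105 = 561 and Σi² = 16206 − 1015 = 15191.
4·15191 − 3·561 = 59081.

59081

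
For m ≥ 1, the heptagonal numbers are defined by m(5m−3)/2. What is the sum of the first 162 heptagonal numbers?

Σ i(5i−3)/2 = (5Σi² − 3Σi) / 2 over i = 1..162.
Σi = 13203 and Σi² = 1430325.
(5·1430325 − 3·13203) / 2 = 7112016/2 = 3556008.

3556008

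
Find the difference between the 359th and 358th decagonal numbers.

2865

Consecutive decagonal numbers differ by 8n − 7: here 8·359 − 7 = 2865.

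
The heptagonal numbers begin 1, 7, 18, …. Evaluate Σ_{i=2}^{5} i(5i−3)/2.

114

Σ i(5i−3)/2 = (5Σi² − 3Σi) / 2 over i = 2..5.
Σi = 15 − 1 = 14 and Σi² = 55 − 1 = 54.
(5·54 − 3·14) / 2 = 228/2 = 114.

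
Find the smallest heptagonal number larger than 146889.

147258

Solve n(5n−3)/2 > 146889 for integer n.
The largest n with value ≤ 146889 is 242 (since 146047 ≤ 146889 < 147258), so the first above is n = 243, value 147258.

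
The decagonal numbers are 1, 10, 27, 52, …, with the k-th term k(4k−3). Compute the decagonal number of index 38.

5662

38·(4·38 − 3) = 38·149 = 5662.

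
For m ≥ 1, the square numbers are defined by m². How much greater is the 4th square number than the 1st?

4² = 16 and 1² = 1.
Difference: 16 − 1 = 15.

15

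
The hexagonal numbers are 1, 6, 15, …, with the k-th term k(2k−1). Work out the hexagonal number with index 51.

51·(2·51 − 1) = 51·101 = 5151.

5151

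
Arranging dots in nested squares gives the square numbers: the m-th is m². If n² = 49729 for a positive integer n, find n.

223

We need n² = 49729, so n = √49729 = 223.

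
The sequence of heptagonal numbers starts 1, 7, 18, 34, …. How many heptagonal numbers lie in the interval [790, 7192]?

35

The n-th heptagonal number is n(5n−3)/2.
Smallest index with value ≥ 790: n = 19 (giving 874).
Largest index with value ≤ 7192: n = 53 (giving 6943).
Indices 19 through 53: 35 terms.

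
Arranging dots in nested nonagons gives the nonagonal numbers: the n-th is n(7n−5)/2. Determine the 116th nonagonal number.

46806

The 116th nonagonal number is n(7n−5)/2 with n = 116.
116·(7·116 − 5)/2 = 116·807/2 = 46806.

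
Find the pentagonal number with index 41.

2501

The 41st pentagonal number is n(3n−1)/2 with n = 41.
41·(3·41 − 1)/2 = 41·122/2 = 41·61 = 2501.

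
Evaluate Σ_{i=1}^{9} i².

285

Σ_{i=1}^{9} i² = 9·10·19/6 = 285.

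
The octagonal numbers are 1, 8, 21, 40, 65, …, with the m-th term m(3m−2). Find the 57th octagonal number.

57·(3·57 − 2) = 57·169 = 9633.

9633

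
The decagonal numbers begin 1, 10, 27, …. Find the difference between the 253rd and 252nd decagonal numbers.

Consecutive decagonal numbers differ by 8n − 7: here 8·253 − 7 = 2017.

2017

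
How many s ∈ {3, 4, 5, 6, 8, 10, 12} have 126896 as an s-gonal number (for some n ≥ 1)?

s = 3: P(3, 503) = 126756 and P(3, 504) = 127260; 126896 is not s-gonal.
s = 4: P(4, 356) = 126736 and P(4, 357) = 127449; 126896 is not s-gonal.
s = 5: P(5, 291) = 126876 and P(5, 292) = 127750; 126896 is not s-gonal.
s = 6: P(6, 252) = 126756 and P(6, 253) = 127765; 126896 is not s-gonal.
s = 8: P(8, 206) = 126896. ✓
s = 10: P(10, 178) = 126202 and P(10, 179) = 127627; 126896 is not s-gonal.
s = 12: P(12, 159) = 125769 and P(12, 160) = 127360; 126896 is not s-gonal.
Hits: s ∈ {8} → 1.

1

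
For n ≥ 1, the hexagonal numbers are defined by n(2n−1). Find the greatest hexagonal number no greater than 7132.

Solve n(2n−1) ≤ 7132 for integer n.
n = 59 gives 6903 ≤ 7132, while n = 60 gives 7140 > 7132; so the answer is 6903.

6903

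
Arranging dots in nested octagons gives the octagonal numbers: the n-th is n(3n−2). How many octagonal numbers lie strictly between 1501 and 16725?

52

The n-th octagonal number is n(3n−2).
Smallest index with value > 1501: n = 23 (giving 1541).
Largest index with value < 16725: n = 74 (giving 16280).
Indices 23 through 74: 52 terms.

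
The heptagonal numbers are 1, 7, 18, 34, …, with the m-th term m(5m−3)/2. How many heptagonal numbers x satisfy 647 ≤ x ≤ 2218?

The n-th heptagonal number is n(5n−3)/2.
Smallest index with value ≥ 647: n = 17 (giving 697).
Largest index with value ≤ 2218: n = 30 (giving 2205).
Indices 17 through 30: 14 terms.

14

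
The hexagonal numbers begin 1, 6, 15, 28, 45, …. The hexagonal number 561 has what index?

17

Set n(2n−1) = 561, giving 2n² − n − 561 = 0.
The discriminant is 1 + 8·561 = 4489, and √4489 = 67.
So n = (1 + 67) / 4 = 68/4 = 17.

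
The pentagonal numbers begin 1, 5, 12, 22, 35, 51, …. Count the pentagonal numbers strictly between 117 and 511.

9

The n-th pentagonal number is n(3n−1)/2.
Smallest index with value > 117: n = 10 (giving 145).
Largest index with value < 511: n = 18 (giving 477).
Indices 10 through 18: 9 terms.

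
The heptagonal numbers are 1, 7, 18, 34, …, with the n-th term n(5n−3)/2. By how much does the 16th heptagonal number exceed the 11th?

330

16·(5·16 − 3)/2 = 616 and 11·(5·11 − 3)/2 = 286.
Difference: 616 − 286 = 330.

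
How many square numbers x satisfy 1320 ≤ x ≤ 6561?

The n-th square number is n².
Smallest index with value ≥ 1320: n = 37 (giving 1369).
Largest index with value ≤ 6561: n = 81 (giving 6561).
Indices 37 through 81: 45 terms.

45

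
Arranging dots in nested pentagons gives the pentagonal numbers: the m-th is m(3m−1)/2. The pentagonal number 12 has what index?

3

Set n(3n−1)/2 = 12, giving 3n² − n − 24 = 0.
The discriminant is 1 + 24·12 = 289, and √289 = 17.
So n = (1 + 17) / 6 = 18/6 = 3.
Check: 3·(3·3 − 1)/2 = 12. ✓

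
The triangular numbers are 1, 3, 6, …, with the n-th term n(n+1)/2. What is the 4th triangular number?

The 4th triangular number is n(n+1)/2 with n = 4.
4·5/2 = 20/2 = 10.

10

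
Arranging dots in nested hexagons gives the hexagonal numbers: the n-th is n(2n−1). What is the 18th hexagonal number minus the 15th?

195

18·(2·18 − 1) = 630 and 15·(2·15 − 1) = 435.
Difference: 630 − 435 = 195.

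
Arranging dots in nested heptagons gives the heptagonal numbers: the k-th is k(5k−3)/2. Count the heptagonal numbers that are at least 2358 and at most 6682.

21

The n-th heptagonal number is n(5n−3)/2.
Smallest index with value ≥ 2358: n = 32 (giving 2512).
Largest index with value ≤ 6682: n = 52 (giving 6682).
Indices 32 through 52: 21 terms.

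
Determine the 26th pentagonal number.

1001

The 26th pentagonal number is n(3n−1)/2 with n = 26.
26·(3·26 − 1)/2 = 26·77/2 = 1001.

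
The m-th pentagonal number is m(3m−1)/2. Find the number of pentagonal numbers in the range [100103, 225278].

129

The n-th pentagonal number is n(3n−1)/2.
Smallest index with value ≥ 100103: n = 259 (giving 100492).
Largest index with value ≤ 225278: n = 387 (giving 224460).
Indices 259 through 387: 129 terms.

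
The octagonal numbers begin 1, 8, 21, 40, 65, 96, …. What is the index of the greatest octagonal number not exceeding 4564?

Solve n(3n−2) ≤ 4564 for integer n.
n = 39 gives 4485 ≤ 4564, while n = 40 gives 4720 > 4564; so the answer is index 39.

39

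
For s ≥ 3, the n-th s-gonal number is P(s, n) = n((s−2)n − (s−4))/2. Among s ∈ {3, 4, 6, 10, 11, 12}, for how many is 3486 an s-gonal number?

2

s = 3: P(3, 83) = 3486. ✓
s = 4: P(4, 59) = 3481 and P(4, 60) = 3600; 3486 is not s-gonal.
s = 6: P(6, 42) = 3486. ✓
s = 10: P(10, 29) = 3277 and P(10, 30) = 3510; 3486 is not s-gonal.
s = 11: P(11, 28) = 3430 and P(11, 29) = 3683; 3486 is not s-gonal.
s = 12: P(12, 26) = 3276 and P(12, 27) = 3537; 3486 is not s-gonal.
Hits: s ∈ {3, 6} → 2.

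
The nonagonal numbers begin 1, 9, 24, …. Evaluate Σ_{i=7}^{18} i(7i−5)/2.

Σ i(7i−5)/2 = (7Σi² − 5Σi) / 2 over i = 7..18.
Σi = 171 − 21 = 150 and Σi² = 2109 − 91 = 2018.
(7·2018 − 5·150) / 2 = 13376/2 = 6688.

6688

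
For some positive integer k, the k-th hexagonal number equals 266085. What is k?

365

Set n(2n−1) = 266085, giving 2n² − n − 266085 = 0.
So n = (1 + 1459) / 4 = 1460/4 = 365.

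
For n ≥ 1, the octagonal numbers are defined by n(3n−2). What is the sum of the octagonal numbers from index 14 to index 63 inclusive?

Σ i(3i−2) = 3Σi² − 2Σi over i = 14..63.
Σi = 2016 − 91 = 1925 and Σi² = 85344 − 819 = 84525.
3·84525 − 2·1925 = 249725.

249725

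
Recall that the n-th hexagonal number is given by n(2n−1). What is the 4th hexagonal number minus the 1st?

4·(2·4 − 1) = 28 and 1·(2·1 − 1) = 1.
Difference: 28 − 1 = 27.

27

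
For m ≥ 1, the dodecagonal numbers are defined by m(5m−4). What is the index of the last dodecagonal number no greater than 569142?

337

Solve n(5n−4) ≤ 569142 for integer n.
n = 337 gives 566497 ≤ 569142, while n = 338 gives 569868 > 569142; so the answer is index 337.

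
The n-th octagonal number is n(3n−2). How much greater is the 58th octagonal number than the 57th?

Consecutive octagonal numbers differ by 6n − 5: here 6·58 − 5 = 343.

343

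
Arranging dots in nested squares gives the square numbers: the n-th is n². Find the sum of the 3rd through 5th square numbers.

50

Σ_{i=3}^{5} i² = 55 − 5 = 50.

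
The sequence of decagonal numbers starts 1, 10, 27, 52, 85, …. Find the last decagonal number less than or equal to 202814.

201825

Solve n(4n−3) ≤ 202814 for integer n.
n = 225 gives 201825 ≤ 202814, while n = 226 gives 203626 > 202814; so the answer is 201825.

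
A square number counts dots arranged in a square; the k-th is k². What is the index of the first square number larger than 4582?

Solve n² > 4582 for integer n.
The largest n with value ≤ 4582 is 67 (since 4489 ≤ 4582 < 4624), so the first above is n = 68, value 4624.

68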